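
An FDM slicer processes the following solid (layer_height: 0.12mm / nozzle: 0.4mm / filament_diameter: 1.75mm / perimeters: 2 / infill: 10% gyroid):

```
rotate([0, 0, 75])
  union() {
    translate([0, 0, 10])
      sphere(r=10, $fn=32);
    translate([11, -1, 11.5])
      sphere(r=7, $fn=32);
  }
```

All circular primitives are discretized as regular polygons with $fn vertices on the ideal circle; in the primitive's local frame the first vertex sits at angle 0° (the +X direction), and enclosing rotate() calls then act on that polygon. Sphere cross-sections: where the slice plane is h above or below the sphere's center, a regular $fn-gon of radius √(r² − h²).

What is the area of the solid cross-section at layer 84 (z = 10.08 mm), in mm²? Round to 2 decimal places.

At z = 10.08 mm: the r=10 sphere slices to a regular 32-gon of circumradius 10.000 (√(r²−h²) with h=0.08 from center) (area = (32/2)·10.000²·sin(360°/32) = 312.12 mm²); the r=7 sphere at (11, -1) contributes a regular 32-gon of circumradius √(7²−1.42²) = 6.854 (area = (32/2)·6.854²·sin(360°/32) = 146.66 mm²); Taking the union: the regions partially overlap — summed areas 458.78 mm² minus the doubly-counted overlap 49.05 mm² gives 409.73 mm² — area = 409.73 mm²; (whole slice rotated 75° about Z — lengths, areas and connectivity unchanged). Overall, the cross-section is a single solid region. Net area = 409.73 mm².

409.73 mm²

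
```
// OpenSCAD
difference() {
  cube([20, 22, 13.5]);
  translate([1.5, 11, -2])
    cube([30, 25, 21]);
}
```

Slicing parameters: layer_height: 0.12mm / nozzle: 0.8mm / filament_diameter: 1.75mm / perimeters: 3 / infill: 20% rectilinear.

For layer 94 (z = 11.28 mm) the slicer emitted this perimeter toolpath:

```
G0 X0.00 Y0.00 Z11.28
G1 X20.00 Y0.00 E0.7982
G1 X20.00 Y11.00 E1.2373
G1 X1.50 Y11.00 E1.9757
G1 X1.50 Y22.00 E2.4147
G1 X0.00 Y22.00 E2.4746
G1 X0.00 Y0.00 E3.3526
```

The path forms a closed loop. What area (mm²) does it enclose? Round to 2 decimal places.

Apply the shoelace formula to the sequence of (X, Y) vertices; enclosed area = 236.50 mm².

236.50 mm²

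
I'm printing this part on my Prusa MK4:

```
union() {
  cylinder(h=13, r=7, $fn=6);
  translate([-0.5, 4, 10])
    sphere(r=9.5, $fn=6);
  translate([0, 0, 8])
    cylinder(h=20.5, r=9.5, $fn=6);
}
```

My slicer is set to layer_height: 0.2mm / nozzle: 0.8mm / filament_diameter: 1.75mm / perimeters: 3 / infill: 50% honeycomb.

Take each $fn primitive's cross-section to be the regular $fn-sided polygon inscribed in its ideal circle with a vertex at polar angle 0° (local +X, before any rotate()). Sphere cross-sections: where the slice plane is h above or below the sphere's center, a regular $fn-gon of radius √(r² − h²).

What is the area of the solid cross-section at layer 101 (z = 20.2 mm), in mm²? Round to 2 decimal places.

234.48 mm²

At z = 20.2 mm: the cylinder is absent (z outside [0, 13]); the sphere at (-0.5, 4) does not reach this height (|z−center|=10.200 > r=9.5); the r=9.5 cylinder contributes a regular 6-gon of circumradius 9.5 (area = (6/2)·9.500²·sin(360°/6) = 234.48 mm²); Taking the union: only the r=9.5 cylinder is present, so the union is just that shape — area = 234.48 mm². Overall, the cross-section is a single solid region. Net area = 234.48 mm².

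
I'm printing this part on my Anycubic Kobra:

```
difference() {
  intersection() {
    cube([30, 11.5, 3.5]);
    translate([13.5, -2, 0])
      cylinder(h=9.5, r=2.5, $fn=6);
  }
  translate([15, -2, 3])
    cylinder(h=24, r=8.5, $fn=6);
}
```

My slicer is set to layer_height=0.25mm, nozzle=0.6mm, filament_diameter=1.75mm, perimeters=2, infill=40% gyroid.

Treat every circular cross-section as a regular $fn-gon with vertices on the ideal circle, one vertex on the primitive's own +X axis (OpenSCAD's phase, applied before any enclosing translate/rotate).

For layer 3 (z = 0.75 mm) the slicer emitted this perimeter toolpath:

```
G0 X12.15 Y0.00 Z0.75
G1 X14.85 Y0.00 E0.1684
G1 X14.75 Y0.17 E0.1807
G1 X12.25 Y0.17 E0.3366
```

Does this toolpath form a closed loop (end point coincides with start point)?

no

Start point (G0): (12.15, 0.00). End point (last G1): the path does not return to the start — open.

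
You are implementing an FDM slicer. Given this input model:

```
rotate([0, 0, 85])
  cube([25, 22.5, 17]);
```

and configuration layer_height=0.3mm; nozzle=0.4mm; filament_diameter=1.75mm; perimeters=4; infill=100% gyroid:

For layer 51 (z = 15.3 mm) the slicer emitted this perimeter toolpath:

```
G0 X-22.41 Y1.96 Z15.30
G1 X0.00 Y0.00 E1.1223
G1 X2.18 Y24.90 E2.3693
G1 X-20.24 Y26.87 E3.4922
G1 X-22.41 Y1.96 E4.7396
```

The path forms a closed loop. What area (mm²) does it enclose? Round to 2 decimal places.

562.52 mm²

Apply the shoelace formula to the sequence of (X, Y) vertices; enclosed area = 562.52 mm².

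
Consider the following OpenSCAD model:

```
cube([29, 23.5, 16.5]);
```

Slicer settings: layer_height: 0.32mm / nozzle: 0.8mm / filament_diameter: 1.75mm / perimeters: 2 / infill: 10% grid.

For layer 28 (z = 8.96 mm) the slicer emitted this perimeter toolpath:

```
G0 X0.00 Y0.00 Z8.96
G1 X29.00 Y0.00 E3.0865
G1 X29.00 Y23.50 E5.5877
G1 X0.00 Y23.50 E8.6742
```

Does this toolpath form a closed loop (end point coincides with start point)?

Start point (G0): (0.00, 0.00). End point (last G1): the path does not return to the start — open.

no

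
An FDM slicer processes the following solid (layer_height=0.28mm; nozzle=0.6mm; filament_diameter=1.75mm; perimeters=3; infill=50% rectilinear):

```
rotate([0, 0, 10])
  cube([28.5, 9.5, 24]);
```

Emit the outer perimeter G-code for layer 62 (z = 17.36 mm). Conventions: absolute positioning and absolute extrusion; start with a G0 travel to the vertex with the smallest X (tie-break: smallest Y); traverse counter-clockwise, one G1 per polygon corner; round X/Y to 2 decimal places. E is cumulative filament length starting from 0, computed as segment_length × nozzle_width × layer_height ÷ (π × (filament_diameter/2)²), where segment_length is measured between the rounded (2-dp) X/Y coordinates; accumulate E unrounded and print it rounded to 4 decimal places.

At z = 17.36 mm: the cube (footprint 28.5×9.5) is included at this height; (rotated 10° about Z; rotation is an isometry so areas/perimeters/island counts are preserved). The outline is a single polygon with 4 vertices. Extrusion per mm of travel: 0.6 × 0.28 / (π × 0.875²) = 0.069846. Accumulating E over each segment gives final E = 5.3085.

G0 X-1.65 Y9.36 Z17.36
G1 X0.00 Y0.00 E0.6638
G1 X28.07 Y4.95 E2.6547
G1 X26.42 Y14.30 E3.3178
G1 X-1.65 Y9.36 E5.3085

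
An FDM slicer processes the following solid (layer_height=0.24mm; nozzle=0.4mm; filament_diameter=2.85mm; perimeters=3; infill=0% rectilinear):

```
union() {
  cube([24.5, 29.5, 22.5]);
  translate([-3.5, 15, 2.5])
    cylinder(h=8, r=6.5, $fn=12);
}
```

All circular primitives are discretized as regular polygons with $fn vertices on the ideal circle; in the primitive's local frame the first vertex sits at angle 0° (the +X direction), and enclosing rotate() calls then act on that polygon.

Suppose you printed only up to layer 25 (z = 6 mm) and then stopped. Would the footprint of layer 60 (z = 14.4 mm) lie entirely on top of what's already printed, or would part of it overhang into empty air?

Compare the two slices. At z = 6: the 24.5×29.5 cube contributes its full rectangle (area 722.75 mm²); the cylinder at (-3.5, 15): section is a regular 12-gon, circumradius r=6.5 (area = (12/2)·6.500²·sin(360°/12) = 126.75 mm²); Combining (union): the regions partially overlap — summed areas 849.50 mm² minus the doubly-counted overlap 21.20 mm² gives 828.30 mm² — area = 828.30 mm². At z = 14.4: the cube is present — its section is the full 24.5×29.5 rectangle (area 722.75 mm²); the cylinder at (-3.5, 15) is not intersected at this z (z outside [2.5, 10.5]); Combining (union): only the 24.5×29.5 cube is present, so the union is just that shape — area = 722.75 mm². Checking containment: the cross-section at z = 14.4 is a subset of the cross-section at z = 6.

entirely on top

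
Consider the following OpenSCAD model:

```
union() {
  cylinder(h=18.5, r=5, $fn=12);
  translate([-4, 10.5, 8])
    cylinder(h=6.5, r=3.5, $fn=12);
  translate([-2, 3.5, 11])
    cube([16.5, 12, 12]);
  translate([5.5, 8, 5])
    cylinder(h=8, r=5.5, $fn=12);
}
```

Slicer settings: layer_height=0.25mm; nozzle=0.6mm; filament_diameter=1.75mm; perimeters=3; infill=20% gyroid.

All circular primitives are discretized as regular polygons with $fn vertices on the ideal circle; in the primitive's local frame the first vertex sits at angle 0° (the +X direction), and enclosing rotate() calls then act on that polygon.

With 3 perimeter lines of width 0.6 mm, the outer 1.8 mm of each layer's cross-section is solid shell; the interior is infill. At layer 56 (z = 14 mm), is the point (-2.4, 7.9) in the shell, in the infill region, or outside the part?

shell

At z = 14 mm: the r=5 cylinder contributes a regular 12-gon of circumradius 5; the r=3.5 cylinder at (-4, 10.5) gives a regular 12-gon of circumradius 3.5 (constant along its height); the 16.5×12 cube at (-2, 3.5) contributes its full rectangle; the cylinder at (5.5, 8) is not intersected at this z (z outside [5, 13]); Merging all regions: the regions partially overlap (shared area 11.21 mm²), so overlapping operands fuse into one piece — 1 connected region. Overall, the cross-section is a single solid region. The nearest boundary edge runs (-2.00, 7.72)→(-2.25, 7.47); distance from the point to it = 0.41 mm. The point is inside the cross-section, 0.41 mm from the nearest boundary — within the 1.8 mm shell band (3 × 0.6).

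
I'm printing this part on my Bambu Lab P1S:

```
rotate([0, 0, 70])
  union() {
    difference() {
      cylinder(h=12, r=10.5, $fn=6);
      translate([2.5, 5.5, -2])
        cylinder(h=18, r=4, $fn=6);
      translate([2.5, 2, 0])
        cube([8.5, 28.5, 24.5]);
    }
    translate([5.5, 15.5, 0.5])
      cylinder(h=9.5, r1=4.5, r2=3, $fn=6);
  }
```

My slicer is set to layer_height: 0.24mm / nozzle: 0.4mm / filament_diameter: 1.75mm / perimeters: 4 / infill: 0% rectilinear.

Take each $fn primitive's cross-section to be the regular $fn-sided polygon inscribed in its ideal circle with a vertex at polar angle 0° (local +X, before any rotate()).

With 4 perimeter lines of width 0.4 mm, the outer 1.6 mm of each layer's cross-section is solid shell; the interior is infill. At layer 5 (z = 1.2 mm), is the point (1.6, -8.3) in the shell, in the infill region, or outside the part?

shell

At z = 1.2 mm: the r=10.5 cylinder contributes a regular 6-gon of circumradius 10.5; the r=4 cylinder at (2.5, 5.5) gives a regular 6-gon of circumradius 4 (constant along its height); the 8.5×28.5 cube at (2.5, 2) contributes its full rectangle; Taking the first minus the rest: starting from the r=10.5 cylinder, the r=4 cylinder at (2.5, 5.5) lies wholly inside it (removes its full 41.57 mm² and its 24.00 mm outline becomes a hole wall); the 8.5×28.5 cube at (2.5, 2) partially overlaps it — only the 13.25 mm² overlap (of its 242.25 mm²) is removed, clipping the outline — 1 connected region; the cone at (5.5, 15.5) (r1=4.5→r2=3) has section circumradius 4.389 here — a regular 6-gon; Taking the union: the 2 present regions are separate (no shared area or edge), so areas and boundary lengths simply add and each stays a separate island — 2 connected regions; (whole slice rotated 70° about Z — lengths, areas and connectivity unchanged). Overall, the cross-section has 2 separate islands. Undo the 70° rotation: the query point maps to (-7.252, -4.342) in the un-rotated model frame. The nearest boundary edge runs (-5.25, -9.09)→(-10.50, 0.00); distance from the point to it = 0.64 mm. (Shell/infill is judged within the island containing the point — the largest one.) The point is inside the cross-section, 0.64 mm from the nearest boundary — within the 1.6 mm shell band (4 × 0.4).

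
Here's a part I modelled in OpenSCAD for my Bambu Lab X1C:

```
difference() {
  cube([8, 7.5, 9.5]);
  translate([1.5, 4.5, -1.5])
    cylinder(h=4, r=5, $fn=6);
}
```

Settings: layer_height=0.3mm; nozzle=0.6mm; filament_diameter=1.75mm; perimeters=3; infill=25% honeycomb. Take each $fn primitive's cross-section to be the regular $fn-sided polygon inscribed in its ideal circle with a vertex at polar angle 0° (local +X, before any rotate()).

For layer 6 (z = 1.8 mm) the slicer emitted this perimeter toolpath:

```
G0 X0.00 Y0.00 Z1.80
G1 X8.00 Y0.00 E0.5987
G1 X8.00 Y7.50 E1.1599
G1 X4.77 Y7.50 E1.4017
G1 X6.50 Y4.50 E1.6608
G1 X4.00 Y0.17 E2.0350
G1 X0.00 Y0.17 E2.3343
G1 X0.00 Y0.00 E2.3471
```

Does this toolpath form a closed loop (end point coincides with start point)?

Start point (G0): (0.00, 0.00). End point (last G1): the path returns to the start — closed.

yes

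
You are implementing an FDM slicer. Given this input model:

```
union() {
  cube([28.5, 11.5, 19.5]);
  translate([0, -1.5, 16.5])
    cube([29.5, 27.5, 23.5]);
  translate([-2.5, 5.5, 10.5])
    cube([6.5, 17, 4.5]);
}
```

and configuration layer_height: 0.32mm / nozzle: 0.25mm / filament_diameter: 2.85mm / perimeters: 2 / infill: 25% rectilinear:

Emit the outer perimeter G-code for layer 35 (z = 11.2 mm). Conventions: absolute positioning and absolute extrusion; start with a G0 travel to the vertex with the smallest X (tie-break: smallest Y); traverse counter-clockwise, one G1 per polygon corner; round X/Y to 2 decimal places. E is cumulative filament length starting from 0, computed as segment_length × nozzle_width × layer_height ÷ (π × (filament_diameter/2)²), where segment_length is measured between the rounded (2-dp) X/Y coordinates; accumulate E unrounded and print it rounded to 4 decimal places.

At z = 11.2 mm: the 28.5×11.5 cube contributes its full rectangle; the cube at (0, -1.5) does not reach this height (z outside [16.5, 40]); the cube at (-2.5, 5.5) is present — its section is the full 6.5×17 rectangle; Taking the union: the regions partially overlap (shared area 24.00 mm²), so overlapping operands fuse into one piece — 1 connected region. The outline is a single polygon with 8 vertices. Extrusion per mm of travel: 0.25 × 0.32 / (π × 1.425²) = 0.012540. Accumulating E over each segment gives final E = 1.3418.

G0 X-2.50 Y5.50 Z11.20
G1 X0.00 Y5.50 E0.0314
G1 X0.00 Y0.00 E0.1003
G1 X28.50 Y0.00 E0.4577
G1 X28.50 Y11.50 E0.6019
G1 X4.00 Y11.50 E0.9092
G1 X4.00 Y22.50 E1.0471
G1 X-2.50 Y22.50 E1.1286
G1 X-2.50 Y5.50 E1.3418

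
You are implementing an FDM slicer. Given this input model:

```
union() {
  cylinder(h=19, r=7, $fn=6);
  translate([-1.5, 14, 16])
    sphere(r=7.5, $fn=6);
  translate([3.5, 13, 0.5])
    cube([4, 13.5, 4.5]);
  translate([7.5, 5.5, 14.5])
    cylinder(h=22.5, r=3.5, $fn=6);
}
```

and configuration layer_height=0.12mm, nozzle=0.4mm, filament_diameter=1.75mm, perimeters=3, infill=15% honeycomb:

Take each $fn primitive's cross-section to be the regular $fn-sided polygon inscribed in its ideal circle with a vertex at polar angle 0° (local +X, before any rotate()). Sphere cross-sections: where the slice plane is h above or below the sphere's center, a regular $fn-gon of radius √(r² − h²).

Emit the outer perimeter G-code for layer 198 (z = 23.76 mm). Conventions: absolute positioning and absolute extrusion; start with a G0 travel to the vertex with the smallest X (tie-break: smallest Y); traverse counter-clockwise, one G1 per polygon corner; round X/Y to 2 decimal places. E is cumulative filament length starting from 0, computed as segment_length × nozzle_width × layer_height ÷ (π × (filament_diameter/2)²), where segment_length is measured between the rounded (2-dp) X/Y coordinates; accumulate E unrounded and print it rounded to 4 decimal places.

At z = 23.76 mm: the cylinder is not intersected at this z (z outside [0, 19]); the sphere at (-1.5, 14) is absent (|z−center|=7.760 > r=7.5); the cube at (3.5, 13) does not reach this height (z outside [0.5, 5]); the r=3.5 cylinder at (7.5, 5.5) contributes a regular 6-gon of circumradius 3.5; Taking the union: only the r=3.5 cylinder at (7.5, 5.5) is present, so the union is just that shape — 1 connected region. The outline is a single polygon with 6 vertices. Extrusion per mm of travel: 0.4 × 0.12 / (π × 0.875²) = 0.019956. Accumulating E over each segment gives final E = 0.4190.

G0 X4.00 Y5.50 Z23.76
G1 X5.75 Y2.47 E0.0698
G1 X9.25 Y2.47 E0.1397
G1 X11.00 Y5.50 E0.2095
G1 X9.25 Y8.53 E0.2793
G1 X5.75 Y8.53 E0.3492
G1 X4.00 Y5.50 E0.4190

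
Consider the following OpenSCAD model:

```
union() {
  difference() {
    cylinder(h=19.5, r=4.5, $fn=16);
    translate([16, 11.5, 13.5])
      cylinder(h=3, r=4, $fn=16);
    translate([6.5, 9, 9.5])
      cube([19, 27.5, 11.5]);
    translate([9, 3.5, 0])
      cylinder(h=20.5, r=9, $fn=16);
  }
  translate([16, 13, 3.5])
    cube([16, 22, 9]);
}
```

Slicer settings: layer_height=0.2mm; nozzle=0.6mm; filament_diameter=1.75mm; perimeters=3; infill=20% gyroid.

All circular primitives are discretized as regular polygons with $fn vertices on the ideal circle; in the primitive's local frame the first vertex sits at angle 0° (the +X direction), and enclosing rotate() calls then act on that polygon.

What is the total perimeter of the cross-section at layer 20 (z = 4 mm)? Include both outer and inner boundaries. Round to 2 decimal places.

102.33 mm

At z = 4 mm: the r=4.5 cylinder gives a regular 16-gon of circumradius 4.5 (constant along its height) (perimeter = 2·16·4.500·sin(180°/16) = 28.09 mm); the cylinder at (16, 11.5) is not intersected at this z (z outside [13.5, 16.5]); the cube at (6.5, 9) is absent (z outside [9.5, 21]); the r=9 cylinder at (9, 3.5) gives a regular 16-gon of circumradius 9 (constant along its height) (perimeter = 2·16·9.000·sin(180°/16) = 56.19 mm); Subtracting the remaining from the first: starting from the r=4.5 cylinder, the r=9 cylinder at (9, 3.5) partially overlaps it — only the 21.27 mm² overlap (of its 247.98 mm²) is removed, clipping the outline — boundary = 26.33 mm; the cube at (16, 13) (footprint 16×22) is included at this height (perimeter 76.00 mm); Taking the union: the 2 present regions are separate (no shared area or edge), so areas and boundary lengths simply add and each stays a separate island — boundary = 102.33 mm. Overall, the cross-section has 2 separate islands. Total boundary length (outer) = 102.33 mm.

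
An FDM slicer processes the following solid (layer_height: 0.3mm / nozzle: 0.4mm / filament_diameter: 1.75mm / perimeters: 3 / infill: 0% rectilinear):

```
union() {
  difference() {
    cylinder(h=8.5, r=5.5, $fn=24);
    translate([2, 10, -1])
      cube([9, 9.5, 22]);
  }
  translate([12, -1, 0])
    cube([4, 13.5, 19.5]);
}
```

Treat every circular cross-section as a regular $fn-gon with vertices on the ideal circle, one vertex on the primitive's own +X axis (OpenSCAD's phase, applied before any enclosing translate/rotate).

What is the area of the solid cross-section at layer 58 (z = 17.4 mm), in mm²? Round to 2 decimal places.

54.00 mm²

At z = 17.4 mm: the cylinder is absent (z outside [0, 8.5]); the cube at (2, 10) is present — its section is the full 9×9.5 rectangle (area 85.50 mm²); After the difference (first − rest): the first operand is absent here, so nothing remains; the cube at (12, -1) (footprint 4×13.5) is included at this height (area 54.00 mm²); Merging all regions: only the 4×13.5 cube at (12, -1) is present, so the union is just that shape — area = 54.00 mm². Overall, the cross-section is a single solid region. Net area = 54.00 mm².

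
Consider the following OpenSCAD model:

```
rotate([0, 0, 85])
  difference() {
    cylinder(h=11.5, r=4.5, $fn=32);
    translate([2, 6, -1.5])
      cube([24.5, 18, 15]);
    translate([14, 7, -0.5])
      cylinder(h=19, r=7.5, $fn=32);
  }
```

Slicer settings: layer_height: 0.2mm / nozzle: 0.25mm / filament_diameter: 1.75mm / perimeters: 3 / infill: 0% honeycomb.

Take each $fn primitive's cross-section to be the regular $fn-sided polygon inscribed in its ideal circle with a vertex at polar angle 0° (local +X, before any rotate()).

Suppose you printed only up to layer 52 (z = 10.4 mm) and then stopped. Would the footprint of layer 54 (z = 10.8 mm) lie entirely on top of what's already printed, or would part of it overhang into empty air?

Compare the two slices. At z = 10.4: the r=4.5 cylinder contributes a regular 32-gon of circumradius 4.5 (area = (32/2)·4.500²·sin(360°/32) = 63.21 mm²); the 24.5×18 cube at (2, 6) contributes its full rectangle (area 441.00 mm²); the cylinder at (14, 7): section is a regular 32-gon, circumradius r=7.5 (area = (32/2)·7.500²·sin(360°/32) = 175.58 mm²); Subtracting the remaining from the first: starting from the r=4.5 cylinder (63.21 mm²), the 24.5×18 cube at (2, 6) misses the remaining region (no effect); the r=7.5 cylinder at (14, 7) misses the remaining region (no effect) — area = 63.21 mm²; (rotated 85° about Z; rotation is an isometry so areas/perimeters/island counts are preserved). At z = 10.8: the cylinder: section is a regular 32-gon, circumradius r=4.5 (area = (32/2)·4.500²·sin(360°/32) = 63.21 mm²); the 24.5×18 cube at (2, 6) contributes its full rectangle (area 441.00 mm²); the cylinder at (14, 7): section is a regular 32-gon, circumradius r=7.5 (area = (32/2)·7.500²·sin(360°/32) = 175.58 mm²); Taking the first minus the rest: starting from the r=4.5 cylinder (63.21 mm²), the 24.5×18 cube at (2, 6) misses the remaining region (no effect); the r=7.5 cylinder at (14, 7) misses the remaining region (no effect) — area = 63.21 mm²; (rotated 85° about Z; rotation is an isometry so areas/perimeters/island counts are preserved). Checking containment: the cross-section at z = 10.8 is a subset of the cross-section at z = 10.4.

entirely on top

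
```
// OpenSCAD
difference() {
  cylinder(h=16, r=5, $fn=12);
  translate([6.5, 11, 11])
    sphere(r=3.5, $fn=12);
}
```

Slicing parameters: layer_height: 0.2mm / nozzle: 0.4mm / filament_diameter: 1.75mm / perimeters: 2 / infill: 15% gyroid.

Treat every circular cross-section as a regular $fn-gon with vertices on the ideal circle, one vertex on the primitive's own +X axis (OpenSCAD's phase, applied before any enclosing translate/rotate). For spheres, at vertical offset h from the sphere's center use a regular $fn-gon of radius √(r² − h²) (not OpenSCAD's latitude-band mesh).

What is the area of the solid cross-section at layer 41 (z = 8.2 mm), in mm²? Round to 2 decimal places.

At z = 8.2 mm: the r=5 cylinder contributes a regular 12-gon of circumradius 5 (area = (12/2)·5.000²·sin(360°/12) = 75.00 mm²); the sphere at (6.5, 11): section is a regular 12-gon, circumradius = √(r²−h²) = √(3.5²−2.8²) = 2.100 (area = (12/2)·2.100²·sin(360°/12) = 13.23 mm²); After the difference (first − rest): starting from the r=5 cylinder (75.00 mm²), the r=3.5 sphere at (6.5, 11) misses the remaining region (no effect) — area = 75.00 mm². Overall, the cross-section is a single solid region. Net area = 75.00 mm².

75.00 mm²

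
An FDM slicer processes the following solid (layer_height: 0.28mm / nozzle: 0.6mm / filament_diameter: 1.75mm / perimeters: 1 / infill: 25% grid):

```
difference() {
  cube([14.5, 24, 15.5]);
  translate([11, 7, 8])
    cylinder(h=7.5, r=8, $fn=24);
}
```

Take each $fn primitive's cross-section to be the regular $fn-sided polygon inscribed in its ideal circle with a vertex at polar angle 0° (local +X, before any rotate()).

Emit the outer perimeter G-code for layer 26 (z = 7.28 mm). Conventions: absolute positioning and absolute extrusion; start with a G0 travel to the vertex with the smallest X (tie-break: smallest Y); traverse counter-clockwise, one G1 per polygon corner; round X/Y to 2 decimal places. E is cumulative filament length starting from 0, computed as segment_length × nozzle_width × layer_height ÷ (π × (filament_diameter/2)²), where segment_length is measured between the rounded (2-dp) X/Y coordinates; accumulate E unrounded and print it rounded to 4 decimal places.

At z = 7.28 mm: the cube (footprint 14.5×24) is included at this height; the cylinder at (11, 7) does not reach this height (z outside [8, 15.5]); After the difference (first − rest): none of the subtracted shapes is present at this height, so the 14.5×24 cube is unchanged — 1 connected region. The outline is a single polygon with 4 vertices. Extrusion per mm of travel: 0.6 × 0.28 / (π × 0.875²) = 0.069846. Accumulating E over each segment gives final E = 5.3782.

G0 X0.00 Y0.00 Z7.28
G1 X14.50 Y0.00 E1.0128
G1 X14.50 Y24.00 E2.6891
G1 X0.00 Y24.00 E3.7019
G1 X0.00 Y0.00 E5.3782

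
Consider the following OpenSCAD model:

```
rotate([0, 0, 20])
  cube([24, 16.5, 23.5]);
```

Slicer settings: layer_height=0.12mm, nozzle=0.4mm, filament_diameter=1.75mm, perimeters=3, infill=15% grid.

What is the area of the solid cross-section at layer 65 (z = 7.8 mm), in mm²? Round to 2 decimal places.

396.00 mm²

At z = 7.8 mm: the 24×16.5 cube contributes its full rectangle (area 396.00 mm²); (rotated 20° about Z; rotation is an isometry so areas/perimeters/island counts are preserved). Overall, the cross-section is a single solid region. Net area = 396.00 mm².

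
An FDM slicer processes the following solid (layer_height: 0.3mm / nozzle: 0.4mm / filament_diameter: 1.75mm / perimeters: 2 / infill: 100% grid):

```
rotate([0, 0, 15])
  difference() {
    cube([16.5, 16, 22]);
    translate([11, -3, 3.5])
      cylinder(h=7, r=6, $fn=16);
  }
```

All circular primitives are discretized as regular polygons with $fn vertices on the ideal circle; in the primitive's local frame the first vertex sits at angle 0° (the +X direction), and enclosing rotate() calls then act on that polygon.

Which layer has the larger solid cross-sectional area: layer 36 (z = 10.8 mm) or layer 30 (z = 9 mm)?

Layer 36 (z = 10.8): the 16.5×16 cube contributes its full rectangle (area 264.00 mm²); the cylinder at (11, -3) is not intersected at this z (z outside [3.5, 10.5]); Taking the first minus the rest: none of the subtracted shapes is present at this height, so the 16.5×16 cube is unchanged — area = 264.00 mm²; (whole slice rotated 15° about Z — lengths, areas and connectivity unchanged). So its area = 264.00 mm². Layer 30 (z = 9): the cube (footprint 16.5×16) is included at this height (area 264.00 mm²); the r=6 cylinder at (11, -3) gives a regular 16-gon of circumradius 6 (constant along its height) (area = (16/2)·6.000²·sin(360°/16) = 110.21 mm²); After the difference (first − rest): starting from the 16.5×16 cube (264.00 mm²), the r=6 cylinder at (11, -3) partially overlaps it — only the 21.13 mm² overlap (of its 110.21 mm²) is removed, clipping the outline — area = 242.87 mm²; (rotated 15° about Z; rotation is an isometry so areas/perimeters/island counts are preserved). So its area = 242.87 mm². Layer 36 is larger (264.00 vs 242.87 mm²).

layer 36 (z = 10.8 mm)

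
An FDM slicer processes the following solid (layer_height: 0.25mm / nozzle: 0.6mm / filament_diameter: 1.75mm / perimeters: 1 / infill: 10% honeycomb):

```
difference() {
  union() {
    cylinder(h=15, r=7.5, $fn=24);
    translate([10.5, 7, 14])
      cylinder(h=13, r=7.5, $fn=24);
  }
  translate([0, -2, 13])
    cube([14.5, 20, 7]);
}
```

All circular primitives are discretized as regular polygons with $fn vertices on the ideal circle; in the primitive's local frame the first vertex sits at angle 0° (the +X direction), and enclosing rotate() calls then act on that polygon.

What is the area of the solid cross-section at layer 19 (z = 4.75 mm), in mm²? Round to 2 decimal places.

174.70 mm²

At z = 4.75 mm: the r=7.5 cylinder contributes a regular 24-gon of circumradius 7.5 (area = (24/2)·7.500²·sin(360°/24) = 174.70 mm²); the cylinder at (10.5, 7) is not intersected at this z (z outside [14, 27]); Merging all regions: only the r=7.5 cylinder is present, so the union is just that shape — area = 174.70 mm²; the cube at (0, -2) does not reach this height (z outside [13, 20]); After the difference (first − rest): none of the subtracted shapes is present at this height, so that combined region is unchanged — area = 174.70 mm². Overall, the cross-section is a single solid region. Net area = 174.70 mm².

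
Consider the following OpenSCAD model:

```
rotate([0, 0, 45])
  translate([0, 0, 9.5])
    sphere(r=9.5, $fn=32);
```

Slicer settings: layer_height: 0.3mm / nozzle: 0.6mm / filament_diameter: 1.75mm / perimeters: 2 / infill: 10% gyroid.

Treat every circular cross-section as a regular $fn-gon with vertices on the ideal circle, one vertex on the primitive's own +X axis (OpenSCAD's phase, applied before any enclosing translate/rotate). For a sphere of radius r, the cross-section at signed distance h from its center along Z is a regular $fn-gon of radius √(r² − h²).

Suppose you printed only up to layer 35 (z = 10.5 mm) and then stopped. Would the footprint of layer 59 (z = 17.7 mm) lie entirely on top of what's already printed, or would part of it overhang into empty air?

entirely on top

Compare the two slices. At z = 10.5: the r=9.5 sphere contributes a regular 32-gon of circumradius √(9.5²−1²) = 9.447 (area = (32/2)·9.447²·sin(360°/32) = 278.59 mm²); (whole slice rotated 45° about Z — lengths, areas and connectivity unchanged). At z = 17.7: the sphere: section is a regular 32-gon, circumradius = √(r²−h²) = √(9.5²−8.2²) = 4.797 (area = (32/2)·4.797²·sin(360°/32) = 71.82 mm²); (whole slice rotated 45° about Z — lengths, areas and connectivity unchanged). Checking containment: the cross-section at z = 17.7 is a subset of the cross-section at z = 10.5.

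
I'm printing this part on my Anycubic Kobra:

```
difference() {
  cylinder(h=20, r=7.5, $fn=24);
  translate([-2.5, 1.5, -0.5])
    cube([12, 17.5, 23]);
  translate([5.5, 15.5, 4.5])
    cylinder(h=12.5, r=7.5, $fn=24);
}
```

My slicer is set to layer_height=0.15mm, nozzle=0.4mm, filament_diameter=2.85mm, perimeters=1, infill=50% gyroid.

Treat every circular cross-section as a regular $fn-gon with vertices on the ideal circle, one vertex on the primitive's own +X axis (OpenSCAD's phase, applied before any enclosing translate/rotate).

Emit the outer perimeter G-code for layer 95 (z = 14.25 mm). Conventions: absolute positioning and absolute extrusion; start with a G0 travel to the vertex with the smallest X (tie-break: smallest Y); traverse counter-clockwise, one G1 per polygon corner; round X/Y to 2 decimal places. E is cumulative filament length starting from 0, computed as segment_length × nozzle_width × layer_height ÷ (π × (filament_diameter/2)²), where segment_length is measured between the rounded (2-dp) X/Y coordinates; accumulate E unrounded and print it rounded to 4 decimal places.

At z = 14.25 mm: the cylinder: section is a regular 24-gon, circumradius r=7.5; the 12×17.5 cube at (-2.5, 1.5) contributes its full rectangle; the cylinder at (5.5, 15.5): section is a regular 24-gon, circumradius r=7.5; Subtracting the remaining from the first: starting from the r=7.5 cylinder, the 12×17.5 cube at (-2.5, 1.5) partially overlaps it — only the 47.12 mm² overlap (of its 210.00 mm²) is removed, clipping the outline; the r=7.5 cylinder at (5.5, 15.5) misses the remaining region (no effect) — 1 connected region. The outline is a single polygon with 20 vertices. Extrusion per mm of travel: 0.4 × 0.15 / (π × 1.425²) = 0.009405. Accumulating E over each segment gives final E = 0.4655.

G0 X-7.50 Y0.00 Z14.25
G1 X-7.24 Y-1.94 E0.0184
G1 X-6.50 Y-3.75 E0.0368
G1 X-5.30 Y-5.30 E0.0552
G1 X-3.75 Y-6.50 E0.0737
G1 X-1.94 Y-7.24 E0.0921
G1 X0.00 Y-7.50 E0.1105
G1 X1.94 Y-7.24 E0.1289
G1 X3.75 Y-6.50 E0.1473
G1 X5.30 Y-5.30 E0.1657
G1 X6.50 Y-3.75 E0.1841
G1 X7.24 Y-1.94 E0.2025
G1 X7.50 Y0.00 E0.2209
G1 X7.30 Y1.50 E0.2352
G1 X-2.50 Y1.50 E0.3274
G1 X-2.50 Y7.01 E0.3792
G1 X-3.75 Y6.50 E0.3919
G1 X-5.30 Y5.30 E0.4103
G1 X-6.50 Y3.75 E0.4287
G1 X-7.24 Y1.94 E0.4471
G1 X-7.50 Y0.00 E0.4655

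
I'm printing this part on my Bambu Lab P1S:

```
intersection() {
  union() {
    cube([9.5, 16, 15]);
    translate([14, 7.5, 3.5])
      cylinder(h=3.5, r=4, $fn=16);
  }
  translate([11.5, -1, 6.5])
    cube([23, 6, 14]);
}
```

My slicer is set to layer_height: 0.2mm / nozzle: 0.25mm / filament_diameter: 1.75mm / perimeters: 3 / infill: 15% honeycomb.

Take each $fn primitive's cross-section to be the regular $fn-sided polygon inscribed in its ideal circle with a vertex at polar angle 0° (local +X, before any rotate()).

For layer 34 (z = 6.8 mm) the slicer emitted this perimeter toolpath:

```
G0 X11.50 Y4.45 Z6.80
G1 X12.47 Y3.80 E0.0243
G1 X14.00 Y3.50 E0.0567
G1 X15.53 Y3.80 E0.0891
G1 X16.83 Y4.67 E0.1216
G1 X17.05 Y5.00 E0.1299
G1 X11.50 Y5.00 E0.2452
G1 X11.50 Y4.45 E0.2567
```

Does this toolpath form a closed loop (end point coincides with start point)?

Start point (G0): (11.50, 4.45). End point (last G1): the path returns to the start — closed.

yes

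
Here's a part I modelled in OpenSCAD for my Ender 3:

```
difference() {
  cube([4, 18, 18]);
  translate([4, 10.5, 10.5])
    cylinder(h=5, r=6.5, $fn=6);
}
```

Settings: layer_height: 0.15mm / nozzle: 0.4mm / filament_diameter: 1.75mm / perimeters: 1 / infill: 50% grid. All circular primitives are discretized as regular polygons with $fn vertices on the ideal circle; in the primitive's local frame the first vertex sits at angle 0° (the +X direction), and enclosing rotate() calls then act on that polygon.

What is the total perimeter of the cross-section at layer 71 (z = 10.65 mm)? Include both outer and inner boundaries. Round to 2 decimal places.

33.58 mm

At z = 10.65 mm: the cube is present — its section is the full 4×18 rectangle (perimeter 44.00 mm); the r=6.5 cylinder at (4, 10.5) contributes a regular 6-gon of circumradius 6.5 (perimeter = 2·6·6.500·sin(180°/6) = 39.00 mm); After the difference (first − rest): starting from the 4×18 cube, the r=6.5 cylinder at (4, 10.5) partially overlaps it — only the 44.06 mm² overlap (of its 109.77 mm²) is removed, clipping the outline — boundary = 33.58 mm. Overall, the cross-section has 2 separate islands. Total boundary length (outer) = 33.58 mm.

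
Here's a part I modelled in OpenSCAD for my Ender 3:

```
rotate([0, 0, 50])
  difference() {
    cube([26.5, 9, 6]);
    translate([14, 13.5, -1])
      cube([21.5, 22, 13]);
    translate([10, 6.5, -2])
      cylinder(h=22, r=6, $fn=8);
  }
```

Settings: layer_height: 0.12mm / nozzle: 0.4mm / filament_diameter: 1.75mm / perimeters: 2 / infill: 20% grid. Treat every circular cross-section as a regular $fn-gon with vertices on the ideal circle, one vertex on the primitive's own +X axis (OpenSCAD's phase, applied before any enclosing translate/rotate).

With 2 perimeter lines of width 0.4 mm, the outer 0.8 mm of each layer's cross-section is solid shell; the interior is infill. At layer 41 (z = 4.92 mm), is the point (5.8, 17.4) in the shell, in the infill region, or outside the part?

At z = 4.92 mm: the 26.5×9 cube contributes its full rectangle; the cube at (14, 13.5) is present — its section is the full 21.5×22 rectangle; the r=6 cylinder at (10, 6.5) gives a regular 8-gon of circumradius 6 (constant along its height); Taking the first minus the rest: starting from the 26.5×9 cube, the 21.5×22 cube at (14, 13.5) misses the remaining region (no effect); the r=6 cylinder at (10, 6.5) partially overlaps it — only the 78.32 mm² overlap (of its 101.82 mm²) is removed, clipping the outline — 1 connected region; (whole slice rotated 50° about Z — lengths, areas and connectivity unchanged). Overall, the cross-section is a single solid region. Undo the 50° rotation: the query point maps to (17.057, 6.741) in the un-rotated model frame. The nearest boundary edge runs (14.24, 2.26)→(16.00, 6.50); distance from the point to it = 1.08 mm. The point is inside the cross-section and 1.08 mm from the nearest boundary — more than the 0.8 mm shell width (2 × 0.4), so it's in the infill interior.

infill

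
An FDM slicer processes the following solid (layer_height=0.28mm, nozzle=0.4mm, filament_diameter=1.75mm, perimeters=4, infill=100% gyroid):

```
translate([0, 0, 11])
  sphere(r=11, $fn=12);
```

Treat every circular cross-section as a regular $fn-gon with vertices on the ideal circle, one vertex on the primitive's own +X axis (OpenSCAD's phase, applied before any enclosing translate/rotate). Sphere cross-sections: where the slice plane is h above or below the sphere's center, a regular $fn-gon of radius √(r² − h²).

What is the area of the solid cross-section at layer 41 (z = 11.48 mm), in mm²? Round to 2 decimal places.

At z = 11.48 mm: the r=11 sphere slices to a regular 12-gon of circumradius 10.990 (√(r²−h²) with h=0.48 from center) (area = (12/2)·10.990²·sin(360°/12) = 362.31 mm²). Overall, the cross-section is a single solid region. Net area = 362.31 mm².

362.31 mm²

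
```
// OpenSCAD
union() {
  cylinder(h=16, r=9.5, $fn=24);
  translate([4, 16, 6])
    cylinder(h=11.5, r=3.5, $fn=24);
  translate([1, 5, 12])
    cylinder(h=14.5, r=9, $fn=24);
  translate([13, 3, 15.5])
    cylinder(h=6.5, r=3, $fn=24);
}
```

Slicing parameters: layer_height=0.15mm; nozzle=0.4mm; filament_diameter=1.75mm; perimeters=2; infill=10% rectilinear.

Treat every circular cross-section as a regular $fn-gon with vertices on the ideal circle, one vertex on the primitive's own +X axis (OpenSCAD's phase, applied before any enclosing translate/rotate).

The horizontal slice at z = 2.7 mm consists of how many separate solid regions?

At z = 2.7 mm: the r=9.5 cylinder contributes a regular 24-gon of circumradius 9.5; the cylinder at (4, 16) is absent (z outside [6, 17.5]); the cylinder at (1, 5) does not reach this height (z outside [12, 26.5]); the cylinder at (13, 3) is absent (z outside [15.5, 22]); Combining (union): only the r=9.5 cylinder is present, so the union is just that shape — 1 connected region. The result has 1 disconnected region.

1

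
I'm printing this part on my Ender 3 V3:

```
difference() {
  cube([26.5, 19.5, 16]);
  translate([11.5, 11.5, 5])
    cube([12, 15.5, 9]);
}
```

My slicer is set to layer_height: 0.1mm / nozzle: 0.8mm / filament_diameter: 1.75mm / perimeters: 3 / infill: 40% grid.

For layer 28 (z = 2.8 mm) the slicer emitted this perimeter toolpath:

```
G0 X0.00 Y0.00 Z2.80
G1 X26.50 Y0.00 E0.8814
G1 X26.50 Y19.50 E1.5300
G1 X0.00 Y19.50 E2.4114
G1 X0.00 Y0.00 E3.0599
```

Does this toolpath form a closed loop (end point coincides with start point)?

Start point (G0): (0.00, 0.00). End point (last G1): the path returns to the start — closed.

yes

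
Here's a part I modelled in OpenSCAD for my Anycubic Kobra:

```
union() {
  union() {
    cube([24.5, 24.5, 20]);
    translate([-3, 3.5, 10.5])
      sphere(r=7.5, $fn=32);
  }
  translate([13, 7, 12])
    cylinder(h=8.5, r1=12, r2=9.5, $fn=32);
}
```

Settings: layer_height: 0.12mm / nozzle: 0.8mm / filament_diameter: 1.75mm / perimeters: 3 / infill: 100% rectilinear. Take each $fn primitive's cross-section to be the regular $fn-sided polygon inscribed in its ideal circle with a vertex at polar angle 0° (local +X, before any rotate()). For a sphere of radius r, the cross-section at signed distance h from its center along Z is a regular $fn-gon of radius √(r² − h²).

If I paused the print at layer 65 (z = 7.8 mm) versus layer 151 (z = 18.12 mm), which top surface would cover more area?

layer 65 (z = 7.8 mm)

Layer 65 (z = 7.8): the 24.5×24.5 cube contributes its full rectangle (area 600.25 mm²); the sphere at (-3, 3.5): section is a regular 32-gon, circumradius = √(r²−h²) = √(7.5²−2.7²) = 6.997 (area = (32/2)·6.997²·sin(360°/32) = 152.83 mm²); Merging all regions: the regions partially overlap — summed areas 753.08 mm² minus the doubly-counted overlap 30.79 mm² gives 722.29 mm² — area = 722.29 mm²; the cone at (13, 7) is absent (z outside [12, 20.5]); Merging all regions: only that combined region is present, so the union is just that shape — area = 722.29 mm². So its area = 722.29 mm². Layer 151 (z = 18.12): the 24.5×24.5 cube contributes its full rectangle (area 600.25 mm²); the sphere at (-3, 3.5) is absent (|z−center|=7.620 > r=7.5); Merging all regions: only the 24.5×24.5 cube is present, so the union is just that shape — area = 600.25 mm²; the cone at (13, 7) (r1=12→r2=9.5) has section circumradius 10.200 here — a regular 32-gon (area = (32/2)·10.200²·sin(360°/32) = 324.76 mm²); Merging all regions: the regions partially overlap — summed areas 925.01 mm² minus the doubly-counted overlap 292.48 mm² gives 632.52 mm² — area = 632.52 mm². So its area = 632.52 mm². Layer 65 is larger (722.29 vs 632.52 mm²).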